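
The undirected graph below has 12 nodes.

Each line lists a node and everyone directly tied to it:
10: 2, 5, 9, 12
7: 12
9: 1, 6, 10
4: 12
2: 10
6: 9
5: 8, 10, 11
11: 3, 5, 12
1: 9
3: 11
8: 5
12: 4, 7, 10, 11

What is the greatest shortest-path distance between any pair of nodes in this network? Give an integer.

5

Eccentricity of each node (its greatest distance to any other): 1:5, 2:4, 3:5, 4:4, 5:3, 6:5, 7:4, 8:4, 9:4, 10:3, 11:4, 12:3.
The maximum eccentricity is 5, realized for instance by the pair 1–3 via 1 – 9 – 10 – 5 – 11 – 3. So the diameter is 5.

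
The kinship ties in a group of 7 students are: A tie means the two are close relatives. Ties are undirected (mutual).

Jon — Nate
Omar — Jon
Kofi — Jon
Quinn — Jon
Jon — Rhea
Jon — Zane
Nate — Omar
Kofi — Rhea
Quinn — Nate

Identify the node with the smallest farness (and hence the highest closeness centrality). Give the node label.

Farness (sum of distances to all others) for each node — Jon:6, Kofi:10, Nate:9, Omar:10, Quinn:10, Rhea:10, Zane:11.
The smallest farness is 6, for Jon, so Jon has the highest closeness.

Jon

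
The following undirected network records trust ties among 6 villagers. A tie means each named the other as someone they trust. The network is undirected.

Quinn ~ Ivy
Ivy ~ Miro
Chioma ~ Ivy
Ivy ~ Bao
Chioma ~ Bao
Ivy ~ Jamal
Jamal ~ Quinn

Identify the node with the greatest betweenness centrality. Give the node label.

Unnormalized betweenness of each node: Bao:0, Chioma:0, Ivy:8, Jamal:0, Miro:0, Quinn:0.
Ivy has the largest value, 8, making it the main broker — the node through which the most shortest paths run.

Ivy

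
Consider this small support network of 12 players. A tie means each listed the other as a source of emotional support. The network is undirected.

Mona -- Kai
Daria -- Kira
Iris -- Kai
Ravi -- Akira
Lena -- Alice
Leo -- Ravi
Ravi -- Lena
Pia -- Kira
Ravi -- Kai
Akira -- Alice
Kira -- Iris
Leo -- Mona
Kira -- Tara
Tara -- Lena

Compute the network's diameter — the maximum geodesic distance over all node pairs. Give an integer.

Eccentricity of each node (its greatest distance to any other): Akira:5, Alice:4, Daria:5, Iris:4, Kai:3, Kira:4, Lena:3, Leo:5, Mona:4, Pia:5, Ravi:4, Tara:4.
The maximum eccentricity is 5, realized for instance by the pair Daria–Leo via Daria – Kira – Tara – Lena – Ravi – Leo. So the diameter is 5.

5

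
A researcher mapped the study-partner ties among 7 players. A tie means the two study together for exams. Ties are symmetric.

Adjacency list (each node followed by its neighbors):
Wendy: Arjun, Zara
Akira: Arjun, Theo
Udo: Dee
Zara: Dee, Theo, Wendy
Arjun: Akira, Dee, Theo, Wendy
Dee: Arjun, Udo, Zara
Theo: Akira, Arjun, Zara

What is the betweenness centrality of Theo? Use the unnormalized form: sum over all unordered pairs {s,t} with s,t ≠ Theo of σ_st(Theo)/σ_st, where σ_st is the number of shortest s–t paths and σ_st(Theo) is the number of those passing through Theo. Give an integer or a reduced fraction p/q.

4/3

Pairs whose geodesics pass through Theo — Arjun–Zara: 1/3; Akira–Zara: 1.
All other pairs contribute 0.
Summing the contributions gives betweenness(Theo) = 4/3.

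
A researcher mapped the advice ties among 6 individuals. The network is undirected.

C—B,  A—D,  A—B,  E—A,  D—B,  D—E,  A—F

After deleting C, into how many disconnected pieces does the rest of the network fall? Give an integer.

1

C's neighbors (B) remain reachable from one another through other ties, so the rest of the network stays in one piece.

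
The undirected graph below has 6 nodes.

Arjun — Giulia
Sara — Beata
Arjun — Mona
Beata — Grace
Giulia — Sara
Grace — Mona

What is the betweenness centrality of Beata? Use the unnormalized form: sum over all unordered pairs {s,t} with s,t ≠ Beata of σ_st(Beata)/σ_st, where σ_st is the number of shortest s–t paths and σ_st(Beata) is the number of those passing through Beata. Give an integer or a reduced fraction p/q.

2

Pairs whose geodesics pass through Beata — Mona–Sara: 1/2; Giulia–Grace: 1/2; Sara–Grace: 1.
All other pairs contribute 0.
Summing the contributions gives betweenness(Beata) = 2.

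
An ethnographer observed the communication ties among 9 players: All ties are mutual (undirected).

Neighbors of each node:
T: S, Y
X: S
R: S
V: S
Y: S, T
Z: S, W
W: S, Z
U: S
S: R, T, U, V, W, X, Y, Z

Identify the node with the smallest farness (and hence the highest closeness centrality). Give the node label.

Farness (sum of distances to all others) for each node — R:15, S:8, T:14, U:15, V:15, W:14, X:15, Y:14, Z:14.
The smallest farness is 8, for S, so S has the highest closeness.

S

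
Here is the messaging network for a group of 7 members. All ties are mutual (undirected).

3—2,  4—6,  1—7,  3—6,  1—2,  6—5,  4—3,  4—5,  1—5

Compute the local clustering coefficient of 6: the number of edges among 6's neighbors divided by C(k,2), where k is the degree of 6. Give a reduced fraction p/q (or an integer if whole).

2/3

6's neighbors: 3, 4, and 5 (k = 3).
Possible neighbor pairs: C(3,2) = 3. Edges among them: 3–4, 4–5 → e = 2.
Clustering(6) = 2/3.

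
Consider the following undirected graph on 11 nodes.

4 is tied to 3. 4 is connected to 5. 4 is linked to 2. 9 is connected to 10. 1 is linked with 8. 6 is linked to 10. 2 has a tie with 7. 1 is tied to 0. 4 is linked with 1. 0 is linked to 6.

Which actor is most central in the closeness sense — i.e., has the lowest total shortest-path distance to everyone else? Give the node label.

1

Farness (sum of distances to all others) for each node — 0:24, 1:21, 2:29, 3:31, 4:22, 5:31, 6:29, 7:38, 8:30, 9:45, 10:36.
The smallest farness is 21, for 1, so 1 has the highest closeness.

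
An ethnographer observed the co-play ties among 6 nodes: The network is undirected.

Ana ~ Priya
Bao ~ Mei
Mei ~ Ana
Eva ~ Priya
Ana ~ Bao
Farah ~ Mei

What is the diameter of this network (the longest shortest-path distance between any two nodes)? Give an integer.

4

Eccentricity of each node (its greatest distance to any other): Ana:2, Bao:3, Eva:4, Farah:4, Mei:3, Priya:3.
The maximum eccentricity is 4, realized for instance by the pair Farah–Eva via Farah – Mei – Ana – Priya – Eva. So the diameter is 4.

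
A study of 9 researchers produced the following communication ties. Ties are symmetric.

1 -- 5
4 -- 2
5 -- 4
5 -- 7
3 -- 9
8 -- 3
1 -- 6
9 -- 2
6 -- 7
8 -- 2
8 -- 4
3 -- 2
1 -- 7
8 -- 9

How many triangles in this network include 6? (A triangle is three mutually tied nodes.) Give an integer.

1

6's neighbors: 1 and 7.
Neighbor pairs that are themselves tied: 6–1–7. Each forms one triangle with 6, for 1 in total.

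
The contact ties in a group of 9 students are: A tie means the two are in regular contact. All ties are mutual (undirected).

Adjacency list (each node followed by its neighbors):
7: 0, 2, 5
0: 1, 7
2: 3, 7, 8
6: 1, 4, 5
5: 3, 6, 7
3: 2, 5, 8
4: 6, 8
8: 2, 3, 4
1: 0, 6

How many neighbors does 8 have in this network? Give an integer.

3

8 is directly tied to 2, 3, and 4. That is 3 neighbors, so the degree of 8 is 3.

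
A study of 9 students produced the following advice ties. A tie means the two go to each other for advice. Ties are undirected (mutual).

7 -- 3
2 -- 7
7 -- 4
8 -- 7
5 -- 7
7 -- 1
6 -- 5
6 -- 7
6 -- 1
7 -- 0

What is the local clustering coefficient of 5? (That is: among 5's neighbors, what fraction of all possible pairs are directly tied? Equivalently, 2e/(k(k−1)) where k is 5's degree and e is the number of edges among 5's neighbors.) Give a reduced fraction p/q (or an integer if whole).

1

5's neighbors: 6 and 7 (k = 2).
Possible neighbor pairs: C(2,2) = 1. Edges among them: 6–7 → e = 1.
Clustering(5) = 1/1.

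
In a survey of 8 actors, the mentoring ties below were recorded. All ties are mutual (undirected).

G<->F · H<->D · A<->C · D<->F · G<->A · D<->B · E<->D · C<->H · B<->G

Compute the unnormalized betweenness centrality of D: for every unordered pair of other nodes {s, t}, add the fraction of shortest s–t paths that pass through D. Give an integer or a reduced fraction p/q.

Pairs whose geodesics pass through D — G–H: 2/3; G–E: 2/2; B–H: 1; B–C: 1/2; B–E: 1; B–F: 1/2; A–E: 3/3; H–E: 1; H–F: 1; C–E: 1; C–F: 1/2; E–F: 1.
All other pairs contribute 0.
Summing the contributions gives betweenness(D) = 61/6.

61/6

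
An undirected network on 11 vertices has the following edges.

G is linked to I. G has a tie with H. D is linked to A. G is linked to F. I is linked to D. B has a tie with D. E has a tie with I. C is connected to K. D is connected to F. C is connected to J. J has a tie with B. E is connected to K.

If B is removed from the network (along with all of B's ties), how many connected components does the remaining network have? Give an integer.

B's neighbors (D and J) remain reachable from one another through other ties, so the rest of the network stays in one piece.

1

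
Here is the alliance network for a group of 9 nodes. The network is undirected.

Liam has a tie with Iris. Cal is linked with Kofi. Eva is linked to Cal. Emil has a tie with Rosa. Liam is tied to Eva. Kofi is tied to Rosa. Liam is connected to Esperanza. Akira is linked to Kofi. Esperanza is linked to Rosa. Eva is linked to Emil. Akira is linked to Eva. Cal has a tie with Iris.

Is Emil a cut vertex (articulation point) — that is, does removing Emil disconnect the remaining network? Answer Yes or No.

Even without Emil, every remaining node can still reach every other (the residual graph is connected), so Emil is not a cut vertex.

No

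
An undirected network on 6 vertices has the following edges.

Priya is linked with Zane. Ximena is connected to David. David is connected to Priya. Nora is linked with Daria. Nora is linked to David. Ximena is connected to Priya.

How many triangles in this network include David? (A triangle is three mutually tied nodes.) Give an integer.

1

David's neighbors: Nora, Priya, and Ximena.
Neighbor pairs that are themselves tied: David–Priya–Ximena. Each forms one triangle with David, for 1 in total.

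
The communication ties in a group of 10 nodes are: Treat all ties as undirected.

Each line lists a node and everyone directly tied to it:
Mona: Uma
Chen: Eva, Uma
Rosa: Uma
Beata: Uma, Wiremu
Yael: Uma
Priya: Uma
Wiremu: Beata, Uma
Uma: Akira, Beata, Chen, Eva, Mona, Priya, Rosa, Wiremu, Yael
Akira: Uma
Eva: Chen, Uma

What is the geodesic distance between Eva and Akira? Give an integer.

2

One shortest route is Eva – Uma – Akira, which uses 2 edges, and Eva and Akira are not directly tied, so nothing shorter exists. So d(Eva,Akira) = 2.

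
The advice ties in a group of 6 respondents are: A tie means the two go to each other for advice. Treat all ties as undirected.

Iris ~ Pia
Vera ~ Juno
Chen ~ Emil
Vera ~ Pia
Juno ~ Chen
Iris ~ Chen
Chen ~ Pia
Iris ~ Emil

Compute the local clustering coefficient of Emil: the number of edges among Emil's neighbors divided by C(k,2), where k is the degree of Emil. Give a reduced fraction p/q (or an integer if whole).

1

Emil's neighbors: Chen and Iris (k = 2).
Possible neighbor pairs: C(2,2) = 1. Edges among them: Chen–Iris → e = 1.
Clustering(Emil) = 1/1.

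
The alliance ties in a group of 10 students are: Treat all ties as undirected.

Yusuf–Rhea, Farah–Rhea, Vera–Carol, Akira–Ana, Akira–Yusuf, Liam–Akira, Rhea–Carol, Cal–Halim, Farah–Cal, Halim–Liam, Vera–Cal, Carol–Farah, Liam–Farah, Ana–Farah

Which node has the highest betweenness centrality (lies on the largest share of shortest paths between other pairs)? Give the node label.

Unnormalized betweenness of each node: Akira:23/6, Ana:3/2, Cal:31/6, Carol:23/6, Farah:29/2, Halim:4/3, Liam:6, Rhea:9/2, Vera:5/6, Yusuf:3/2.
Farah has the largest value, 29/2, making it the main broker — the node through which the most shortest paths run.

Farah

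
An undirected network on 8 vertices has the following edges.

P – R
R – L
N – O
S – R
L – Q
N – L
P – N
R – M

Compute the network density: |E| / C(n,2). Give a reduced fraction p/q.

There are 8 edges and 8 nodes, so the maximum possible is C(8,2) = 28.
Density = 8/28 = 2/7.

2/7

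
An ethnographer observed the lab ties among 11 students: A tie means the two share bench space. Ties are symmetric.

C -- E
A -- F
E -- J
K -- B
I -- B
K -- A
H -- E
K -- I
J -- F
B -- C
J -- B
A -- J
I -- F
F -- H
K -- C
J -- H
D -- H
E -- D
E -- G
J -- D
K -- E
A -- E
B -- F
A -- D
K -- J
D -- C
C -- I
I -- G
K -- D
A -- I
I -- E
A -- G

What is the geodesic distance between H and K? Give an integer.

2

One shortest route is H – D – K, which uses 2 edges, and H and K are not directly tied, so nothing shorter exists. So d(H,K) = 2.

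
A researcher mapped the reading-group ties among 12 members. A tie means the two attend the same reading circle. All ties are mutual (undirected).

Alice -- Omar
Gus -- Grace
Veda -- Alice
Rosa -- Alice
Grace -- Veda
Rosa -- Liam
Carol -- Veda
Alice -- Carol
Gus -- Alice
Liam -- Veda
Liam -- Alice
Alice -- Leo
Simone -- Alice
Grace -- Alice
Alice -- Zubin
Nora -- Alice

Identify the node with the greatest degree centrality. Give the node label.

Degrees — Alice:11, Carol:2, Grace:3, Gus:2, Leo:1, Liam:3, Nora:1, Omar:1, Rosa:2, Simone:1, Veda:4, Zubin:1.
The maximum is 11, attained only by Alice.

Alice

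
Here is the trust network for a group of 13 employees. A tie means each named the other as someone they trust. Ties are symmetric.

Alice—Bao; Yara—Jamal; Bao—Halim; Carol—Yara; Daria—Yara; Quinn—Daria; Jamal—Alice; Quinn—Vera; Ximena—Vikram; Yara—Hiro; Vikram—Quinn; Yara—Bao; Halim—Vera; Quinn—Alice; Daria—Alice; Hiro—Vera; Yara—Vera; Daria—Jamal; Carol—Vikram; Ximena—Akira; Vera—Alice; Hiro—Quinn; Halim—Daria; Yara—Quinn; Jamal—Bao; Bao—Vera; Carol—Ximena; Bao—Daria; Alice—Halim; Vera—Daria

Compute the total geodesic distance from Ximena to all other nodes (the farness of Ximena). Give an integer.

29

Distances from Ximena: Akira:1, Alice:3, Bao:3, Carol:1, Daria:3, Halim:4, Hiro:3, Jamal:3, Quinn:2, Vera:3, Vikram:1, Yara:2.
Sum = 1 + 3 + 3 + 1 + 3 + 4 + 3 + 3 + 2 + 3 + 1 + 2 = 29.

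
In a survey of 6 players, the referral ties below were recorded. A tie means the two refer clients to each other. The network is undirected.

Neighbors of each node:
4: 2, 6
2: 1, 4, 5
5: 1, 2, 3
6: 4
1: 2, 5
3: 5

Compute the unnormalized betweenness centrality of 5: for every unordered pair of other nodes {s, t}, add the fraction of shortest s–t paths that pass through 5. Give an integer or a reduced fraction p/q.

Pairs whose geodesics pass through 5 — 1–3: 1; 3–6: 1; 3–2: 1; 3–4: 1.
All other pairs contribute 0.
Summing the contributions gives betweenness(5) = 4.

4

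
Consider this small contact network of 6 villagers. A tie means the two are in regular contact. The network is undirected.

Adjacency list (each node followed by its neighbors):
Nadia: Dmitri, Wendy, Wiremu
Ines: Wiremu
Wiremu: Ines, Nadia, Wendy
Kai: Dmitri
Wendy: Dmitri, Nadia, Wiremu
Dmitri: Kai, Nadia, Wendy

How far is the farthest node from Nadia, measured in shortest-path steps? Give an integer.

Distances from Nadia: Dmitri:1, Ines:2, Kai:2, Wendy:1, Wiremu:1.
The largest is 2 (to Kai and Ines), so the eccentricity of Nadia is 2.

2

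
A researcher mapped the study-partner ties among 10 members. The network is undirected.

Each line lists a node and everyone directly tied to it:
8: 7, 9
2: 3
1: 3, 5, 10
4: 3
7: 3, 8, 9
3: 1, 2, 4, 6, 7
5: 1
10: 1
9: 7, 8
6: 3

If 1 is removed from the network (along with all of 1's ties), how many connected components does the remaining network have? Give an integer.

3

Without 1, the remaining ties split the others into: {2, 3, 4, 6, 7, 8, 9}; {5}; {10}.
That's 3 separate components.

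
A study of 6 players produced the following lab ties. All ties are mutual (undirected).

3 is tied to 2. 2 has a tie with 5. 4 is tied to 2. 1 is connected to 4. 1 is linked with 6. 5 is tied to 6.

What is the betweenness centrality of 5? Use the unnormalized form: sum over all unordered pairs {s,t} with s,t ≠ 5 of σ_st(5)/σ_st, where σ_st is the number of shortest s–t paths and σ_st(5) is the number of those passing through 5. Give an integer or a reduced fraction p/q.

2

Pairs whose geodesics pass through 5 — 3–6: 1; 2–6: 1.
All other pairs contribute 0.
Summing the contributions gives betweenness(5) = 2.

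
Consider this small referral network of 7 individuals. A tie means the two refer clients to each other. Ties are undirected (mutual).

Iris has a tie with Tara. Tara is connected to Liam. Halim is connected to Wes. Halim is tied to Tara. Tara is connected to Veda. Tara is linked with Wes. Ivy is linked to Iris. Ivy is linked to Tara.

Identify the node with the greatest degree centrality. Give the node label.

Degrees — Halim:2, Iris:2, Ivy:2, Liam:1, Tara:6, Veda:1, Wes:2.
The maximum is 6, attained only by Tara.

Tara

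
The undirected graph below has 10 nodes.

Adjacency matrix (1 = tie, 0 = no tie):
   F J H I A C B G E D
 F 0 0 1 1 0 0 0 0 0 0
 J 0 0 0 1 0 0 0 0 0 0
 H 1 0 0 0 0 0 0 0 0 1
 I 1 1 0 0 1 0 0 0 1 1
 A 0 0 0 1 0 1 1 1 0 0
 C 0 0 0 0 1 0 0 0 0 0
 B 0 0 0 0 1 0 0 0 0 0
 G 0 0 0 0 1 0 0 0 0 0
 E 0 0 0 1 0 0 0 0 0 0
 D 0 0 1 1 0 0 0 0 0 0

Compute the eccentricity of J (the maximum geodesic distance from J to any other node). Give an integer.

3

Distances from J: A:2, B:3, C:3, D:2, E:2, F:2, G:3, H:3, I:1.
The largest is 3 (to H, C, B, and G), so the eccentricity of J is 3.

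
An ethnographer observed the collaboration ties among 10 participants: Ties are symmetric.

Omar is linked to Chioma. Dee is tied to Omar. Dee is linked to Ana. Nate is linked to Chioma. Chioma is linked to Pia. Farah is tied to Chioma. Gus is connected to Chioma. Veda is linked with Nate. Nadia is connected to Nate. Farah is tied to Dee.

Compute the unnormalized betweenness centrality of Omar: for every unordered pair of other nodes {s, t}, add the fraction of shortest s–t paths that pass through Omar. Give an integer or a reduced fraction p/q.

Pairs whose geodesics pass through Omar — Gus–Dee: 1/2; Gus–Ana: 1/2; Pia–Dee: 1/2; Pia–Ana: 1/2; Dee–Nate: 1/2; Dee–Veda: 1/2; Dee–Chioma: 1/2; Dee–Nadia: 1/2; Nate–Ana: 1/2; Veda–Ana: 1/2; Chioma–Ana: 1/2; Ana–Nadia: 1/2.
All other pairs contribute 0.
Summing the contributions gives betweenness(Omar) = 6.

6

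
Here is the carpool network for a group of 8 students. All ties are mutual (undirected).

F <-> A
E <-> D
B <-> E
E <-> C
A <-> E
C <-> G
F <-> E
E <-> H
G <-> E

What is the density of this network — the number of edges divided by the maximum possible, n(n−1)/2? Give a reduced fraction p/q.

9/28

There are 9 edges and 8 nodes, so the maximum possible is C(8,2) = 28.
Density = 9/28.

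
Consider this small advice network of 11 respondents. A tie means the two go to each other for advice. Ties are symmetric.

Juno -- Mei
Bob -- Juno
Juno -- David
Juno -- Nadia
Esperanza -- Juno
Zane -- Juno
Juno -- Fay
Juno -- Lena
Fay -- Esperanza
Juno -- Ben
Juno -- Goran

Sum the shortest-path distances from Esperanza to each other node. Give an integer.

Distances from Esperanza: Ben:2, Bob:2, David:2, Fay:1, Goran:2, Juno:1, Lena:2, Mei:2, Nadia:2, Zane:2.
Sum = 2 + 2 + 2 + 1 + 2 + 1 + 2 + 2 + 2 + 2 = 18.

18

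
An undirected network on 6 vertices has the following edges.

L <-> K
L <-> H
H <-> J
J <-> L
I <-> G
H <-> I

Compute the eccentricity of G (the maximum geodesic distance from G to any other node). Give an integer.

4

Distances from G: H:2, I:1, J:3, K:4, L:3.
The largest is 4 (to K), so the eccentricity of G is 4.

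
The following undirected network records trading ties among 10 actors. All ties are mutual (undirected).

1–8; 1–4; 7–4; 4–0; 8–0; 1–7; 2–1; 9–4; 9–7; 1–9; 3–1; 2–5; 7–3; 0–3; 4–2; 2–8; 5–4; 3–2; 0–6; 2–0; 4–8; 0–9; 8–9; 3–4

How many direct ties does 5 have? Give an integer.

2

5 is directly tied to 2 and 4. That is 2 neighbors, so the degree of 5 is 2.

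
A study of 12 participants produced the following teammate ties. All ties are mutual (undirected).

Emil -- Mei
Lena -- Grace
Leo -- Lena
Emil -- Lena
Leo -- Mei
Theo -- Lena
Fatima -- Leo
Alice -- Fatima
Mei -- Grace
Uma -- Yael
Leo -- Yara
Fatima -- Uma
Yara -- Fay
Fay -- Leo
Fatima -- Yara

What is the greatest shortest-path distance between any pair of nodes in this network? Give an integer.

5

Eccentricity of each node (its greatest distance to any other): Alice:4, Emil:5, Fatima:3, Fay:4, Grace:5, Lena:4, Leo:3, Mei:4, Theo:5, Uma:4, Yael:5, Yara:3.
The maximum eccentricity is 5, realized for instance by the pair Grace–Yael via Grace – Mei – Leo – Fatima – Uma – Yael. So the diameter is 5.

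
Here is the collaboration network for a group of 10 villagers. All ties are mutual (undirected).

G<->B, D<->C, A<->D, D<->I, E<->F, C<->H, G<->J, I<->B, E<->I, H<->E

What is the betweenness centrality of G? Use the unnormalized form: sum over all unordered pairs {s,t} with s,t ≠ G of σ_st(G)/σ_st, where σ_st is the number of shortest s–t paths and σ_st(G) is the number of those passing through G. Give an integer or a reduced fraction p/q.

8

Pairs whose geodesics pass through G — C–J: 1; J–B: 1; J–I: 1; J–D: 1; J–A: 1; J–E: 1; J–F: 1; J–H: 1.
All other pairs contribute 0.
Summing the contributions gives betweenness(G) = 8.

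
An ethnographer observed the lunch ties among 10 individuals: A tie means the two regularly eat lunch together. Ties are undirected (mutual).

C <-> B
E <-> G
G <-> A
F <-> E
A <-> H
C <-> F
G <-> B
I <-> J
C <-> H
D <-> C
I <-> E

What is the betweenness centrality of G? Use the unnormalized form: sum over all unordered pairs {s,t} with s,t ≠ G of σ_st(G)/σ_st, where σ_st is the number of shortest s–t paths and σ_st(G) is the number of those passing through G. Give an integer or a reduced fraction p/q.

9

Pairs whose geodesics pass through G — H–I: 1/2; H–J: 1/2; H–E: 1/2; I–B: 1; I–A: 1; F–A: 1/2; B–J: 1; B–A: 1; B–E: 1; J–A: 1; A–E: 1.
All other pairs contribute 0.
Summing the contributions gives betweenness(G) = 9.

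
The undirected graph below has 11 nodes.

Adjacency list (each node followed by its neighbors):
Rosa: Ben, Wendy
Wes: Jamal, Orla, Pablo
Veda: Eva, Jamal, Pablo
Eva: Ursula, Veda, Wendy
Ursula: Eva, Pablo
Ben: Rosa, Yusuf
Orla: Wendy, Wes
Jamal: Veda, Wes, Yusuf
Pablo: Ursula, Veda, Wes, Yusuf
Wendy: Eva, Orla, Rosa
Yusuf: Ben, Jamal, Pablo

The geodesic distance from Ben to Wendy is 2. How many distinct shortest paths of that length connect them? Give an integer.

1

The shortest distance is 2, and the only length-2 path is Ben–Rosa–Wendy. So there is exactly 1 shortest path.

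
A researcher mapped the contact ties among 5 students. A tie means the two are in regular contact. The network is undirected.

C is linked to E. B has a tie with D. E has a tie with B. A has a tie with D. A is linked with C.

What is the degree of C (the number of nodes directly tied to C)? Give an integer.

2

C is directly tied to A and E. That is 2 neighbors, so the degree of C is 2.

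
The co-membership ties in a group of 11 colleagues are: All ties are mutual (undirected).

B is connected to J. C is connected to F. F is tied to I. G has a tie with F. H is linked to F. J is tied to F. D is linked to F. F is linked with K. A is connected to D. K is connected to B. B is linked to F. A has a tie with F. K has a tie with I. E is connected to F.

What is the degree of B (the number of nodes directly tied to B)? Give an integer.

3

B is directly tied to F, J, and K. That is 3 neighbors, so the degree of B is 3.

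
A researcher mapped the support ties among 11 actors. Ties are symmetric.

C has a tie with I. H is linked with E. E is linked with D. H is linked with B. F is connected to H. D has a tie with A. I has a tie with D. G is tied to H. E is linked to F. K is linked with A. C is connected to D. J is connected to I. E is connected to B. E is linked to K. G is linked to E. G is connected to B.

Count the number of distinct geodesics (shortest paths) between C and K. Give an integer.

The shortest distance is 3. The length-3 paths are: C–D–E–K; C–D–A–K.
That gives 2 distinct shortest paths.

2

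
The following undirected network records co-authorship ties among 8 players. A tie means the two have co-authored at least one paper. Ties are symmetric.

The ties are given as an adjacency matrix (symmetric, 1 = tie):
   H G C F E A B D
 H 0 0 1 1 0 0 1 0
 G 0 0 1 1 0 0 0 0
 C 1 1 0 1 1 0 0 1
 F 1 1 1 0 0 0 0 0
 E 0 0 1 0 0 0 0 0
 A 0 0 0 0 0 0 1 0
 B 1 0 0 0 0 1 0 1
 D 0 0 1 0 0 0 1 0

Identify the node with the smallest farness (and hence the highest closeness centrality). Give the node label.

C

Farness (sum of distances to all others) for each node — A:19, B:13, C:10, D:12, E:16, F:12, G:15, H:11.
The smallest farness is 10, for C, so C has the highest closeness.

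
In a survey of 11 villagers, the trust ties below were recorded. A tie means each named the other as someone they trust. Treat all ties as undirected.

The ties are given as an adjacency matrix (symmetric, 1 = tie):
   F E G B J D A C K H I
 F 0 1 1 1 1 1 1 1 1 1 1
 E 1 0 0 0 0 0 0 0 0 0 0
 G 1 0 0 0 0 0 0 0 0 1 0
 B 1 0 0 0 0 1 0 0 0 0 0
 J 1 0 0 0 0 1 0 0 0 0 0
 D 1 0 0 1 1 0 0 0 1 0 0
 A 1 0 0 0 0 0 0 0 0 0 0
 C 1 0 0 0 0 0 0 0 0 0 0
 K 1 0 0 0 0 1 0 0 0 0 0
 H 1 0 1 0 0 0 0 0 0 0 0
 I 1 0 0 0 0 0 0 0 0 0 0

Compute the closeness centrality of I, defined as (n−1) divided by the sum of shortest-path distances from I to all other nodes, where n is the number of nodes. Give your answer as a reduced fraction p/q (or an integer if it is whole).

Distances from I: A:2, B:2, C:2, D:2, E:2, F:1, G:2, H:2, J:2, K:2. Sum = 19.
n = 11, so closeness = 10/19.

10/19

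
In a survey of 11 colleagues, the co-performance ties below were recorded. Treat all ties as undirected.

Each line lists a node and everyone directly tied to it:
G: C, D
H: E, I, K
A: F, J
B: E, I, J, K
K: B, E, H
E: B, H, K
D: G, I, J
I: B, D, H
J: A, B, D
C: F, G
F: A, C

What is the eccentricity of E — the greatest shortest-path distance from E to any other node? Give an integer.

5

Distances from E: A:3, B:1, C:5, D:3, F:4, G:4, H:1, I:2, J:2, K:1.
The largest is 5 (to C), so the eccentricity of E is 5.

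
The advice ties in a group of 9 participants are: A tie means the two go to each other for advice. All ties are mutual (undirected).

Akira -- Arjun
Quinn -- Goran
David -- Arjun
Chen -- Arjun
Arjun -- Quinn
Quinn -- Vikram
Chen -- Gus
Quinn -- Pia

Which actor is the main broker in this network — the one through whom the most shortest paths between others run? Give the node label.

Arjun

Unnormalized betweenness of each node: Akira:0, Arjun:21, Chen:7, David:0, Goran:0, Gus:0, Pia:0, Quinn:18, Vikram:0.
Arjun has the largest value, 21, making it the main broker — the node through which the most shortest paths run.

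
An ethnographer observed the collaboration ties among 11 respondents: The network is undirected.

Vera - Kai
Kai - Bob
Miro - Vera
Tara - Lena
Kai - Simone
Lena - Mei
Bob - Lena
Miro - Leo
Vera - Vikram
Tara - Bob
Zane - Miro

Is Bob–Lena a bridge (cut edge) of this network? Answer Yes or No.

No

Even without that edge, Bob still reaches Lena via Bob – Tara – Lena, so the network stays connected. Not a bridge.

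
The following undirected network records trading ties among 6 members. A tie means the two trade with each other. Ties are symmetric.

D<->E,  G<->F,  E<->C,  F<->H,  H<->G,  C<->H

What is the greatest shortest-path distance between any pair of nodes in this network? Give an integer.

Eccentricity of each node (its greatest distance to any other): C:2, D:4, E:3, F:4, G:4, H:3.
The maximum eccentricity is 4, realized for instance by the pair D–G via D – E – C – H – G. So the diameter is 4.

4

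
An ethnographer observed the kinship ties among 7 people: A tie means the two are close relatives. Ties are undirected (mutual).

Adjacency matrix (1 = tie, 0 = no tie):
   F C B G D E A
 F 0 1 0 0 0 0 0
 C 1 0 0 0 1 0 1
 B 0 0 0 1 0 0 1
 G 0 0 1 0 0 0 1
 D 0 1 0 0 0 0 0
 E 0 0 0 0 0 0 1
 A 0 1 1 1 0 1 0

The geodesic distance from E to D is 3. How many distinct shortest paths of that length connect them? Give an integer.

The shortest distance is 3, and the only length-3 path is E–A–C–D. So there is exactly 1 shortest path.

1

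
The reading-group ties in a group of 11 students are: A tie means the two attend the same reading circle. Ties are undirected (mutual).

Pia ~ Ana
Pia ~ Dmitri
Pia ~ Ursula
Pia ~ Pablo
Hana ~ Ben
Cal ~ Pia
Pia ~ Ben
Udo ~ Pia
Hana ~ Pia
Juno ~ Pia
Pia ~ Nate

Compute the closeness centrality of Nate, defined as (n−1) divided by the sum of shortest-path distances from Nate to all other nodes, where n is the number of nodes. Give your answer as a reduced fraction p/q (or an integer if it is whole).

10/19

Distances from Nate: Ana:2, Ben:2, Cal:2, Dmitri:2, Hana:2, Juno:2, Pablo:2, Pia:1, Udo:2, Ursula:2. Sum = 19.
n = 11, so closeness = 10/19.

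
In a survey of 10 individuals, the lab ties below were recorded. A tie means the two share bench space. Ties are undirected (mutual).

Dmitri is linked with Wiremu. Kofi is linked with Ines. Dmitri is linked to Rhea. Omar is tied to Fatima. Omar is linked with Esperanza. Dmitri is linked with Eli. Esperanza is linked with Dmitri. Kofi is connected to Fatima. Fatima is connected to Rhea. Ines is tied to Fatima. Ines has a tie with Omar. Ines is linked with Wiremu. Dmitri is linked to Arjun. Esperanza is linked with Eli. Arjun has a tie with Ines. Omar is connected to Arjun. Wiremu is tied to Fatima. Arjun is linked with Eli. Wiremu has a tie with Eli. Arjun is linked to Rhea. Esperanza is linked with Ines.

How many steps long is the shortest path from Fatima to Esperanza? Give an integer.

2

One shortest route is Fatima – Ines – Esperanza, which uses 2 edges, and Fatima and Esperanza are not directly tied, so nothing shorter exists. So d(Fatima,Esperanza) = 2.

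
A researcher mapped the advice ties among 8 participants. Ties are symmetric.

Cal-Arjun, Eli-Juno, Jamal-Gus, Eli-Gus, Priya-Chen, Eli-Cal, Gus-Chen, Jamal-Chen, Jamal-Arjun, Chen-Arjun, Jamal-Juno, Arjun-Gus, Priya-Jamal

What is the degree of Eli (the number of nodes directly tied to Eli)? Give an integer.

Eli is directly tied to Cal, Gus, and Juno. That is 3 neighbors, so the degree of Eli is 3.

3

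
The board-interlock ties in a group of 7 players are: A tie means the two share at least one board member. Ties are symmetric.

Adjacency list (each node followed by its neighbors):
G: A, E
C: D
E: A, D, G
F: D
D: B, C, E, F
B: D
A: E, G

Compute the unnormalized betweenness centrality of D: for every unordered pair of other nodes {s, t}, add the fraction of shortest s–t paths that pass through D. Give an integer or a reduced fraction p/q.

Pairs whose geodesics pass through D — A–F: 1; A–C: 1; A–B: 1; E–F: 1; E–C: 1; E–B: 1; F–C: 1; F–G: 1; F–B: 1; C–G: 1; C–B: 1; G–B: 1.
All other pairs contribute 0.
Summing the contributions gives betweenness(D) = 12.

12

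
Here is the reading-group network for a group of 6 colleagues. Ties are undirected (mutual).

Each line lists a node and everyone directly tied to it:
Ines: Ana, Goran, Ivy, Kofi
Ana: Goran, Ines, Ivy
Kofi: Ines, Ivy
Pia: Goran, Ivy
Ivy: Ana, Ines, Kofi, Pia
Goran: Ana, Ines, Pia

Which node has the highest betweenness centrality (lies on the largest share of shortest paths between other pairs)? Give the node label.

Unnormalized betweenness of each node: Ana:1/3, Goran:1, Ines:11/6, Ivy:5/2, Kofi:0, Pia:1/3.
Ivy has the largest value, 5/2, making it the main broker — the node through which the most shortest paths run.

Ivy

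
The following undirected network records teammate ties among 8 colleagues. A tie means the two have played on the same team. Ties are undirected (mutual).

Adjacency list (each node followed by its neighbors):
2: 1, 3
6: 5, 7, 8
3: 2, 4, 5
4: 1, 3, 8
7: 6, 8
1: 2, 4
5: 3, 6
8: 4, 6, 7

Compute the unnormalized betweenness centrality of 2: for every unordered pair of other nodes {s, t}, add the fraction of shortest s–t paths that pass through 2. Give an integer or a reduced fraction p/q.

1

Pairs whose geodesics pass through 2 — 5–1: 1/2; 3–1: 1/2.
All other pairs contribute 0.
Summing the contributions gives betweenness(2) = 1.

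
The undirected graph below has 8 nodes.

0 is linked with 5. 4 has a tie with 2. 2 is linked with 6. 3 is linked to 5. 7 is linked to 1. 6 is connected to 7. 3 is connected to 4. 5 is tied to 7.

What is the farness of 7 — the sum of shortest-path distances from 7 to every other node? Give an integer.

Distances from 7: 0:2, 1:1, 2:2, 3:2, 4:3, 5:1, 6:1.
Sum = 2 + 1 + 2 + 2 + 3 + 1 + 1 = 12.

12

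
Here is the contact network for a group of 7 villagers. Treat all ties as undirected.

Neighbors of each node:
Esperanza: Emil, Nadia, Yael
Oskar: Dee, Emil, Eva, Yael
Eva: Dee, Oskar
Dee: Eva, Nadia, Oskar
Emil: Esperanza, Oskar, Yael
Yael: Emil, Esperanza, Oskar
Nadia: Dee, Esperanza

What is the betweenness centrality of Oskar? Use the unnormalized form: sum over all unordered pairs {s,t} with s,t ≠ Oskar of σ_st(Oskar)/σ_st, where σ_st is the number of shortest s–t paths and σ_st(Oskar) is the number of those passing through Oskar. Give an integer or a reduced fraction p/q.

14/3

Pairs whose geodesics pass through Oskar — Yael–Eva: 1; Yael–Dee: 1; Emil–Eva: 1; Emil–Dee: 1; Eva–Esperanza: 2/3.
All other pairs contribute 0.
Summing the contributions gives betweenness(Oskar) = 14/3.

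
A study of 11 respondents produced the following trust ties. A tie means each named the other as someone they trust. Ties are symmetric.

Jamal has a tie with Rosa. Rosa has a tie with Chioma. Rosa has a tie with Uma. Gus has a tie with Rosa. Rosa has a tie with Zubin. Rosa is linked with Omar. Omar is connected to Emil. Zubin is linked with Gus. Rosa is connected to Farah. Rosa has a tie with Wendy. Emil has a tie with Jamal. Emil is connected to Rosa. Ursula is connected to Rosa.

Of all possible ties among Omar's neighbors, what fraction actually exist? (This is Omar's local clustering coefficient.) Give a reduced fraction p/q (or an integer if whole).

1

Omar's neighbors: Emil and Rosa (k = 2).
Possible neighbor pairs: C(2,2) = 1. Edges among them: Emil–Rosa → e = 1.
Clustering(Omar) = 1/1.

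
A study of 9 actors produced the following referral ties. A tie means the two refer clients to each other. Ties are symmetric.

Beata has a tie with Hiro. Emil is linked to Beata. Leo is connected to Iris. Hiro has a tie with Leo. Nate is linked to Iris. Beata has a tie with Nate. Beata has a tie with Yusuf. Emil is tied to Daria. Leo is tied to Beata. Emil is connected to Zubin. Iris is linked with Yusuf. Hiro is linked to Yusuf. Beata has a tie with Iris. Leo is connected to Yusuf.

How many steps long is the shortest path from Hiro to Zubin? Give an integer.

One shortest route is Hiro – Beata – Emil – Zubin, which uses 3 edges, and at distance 2 from Hiro we only reach {Emil, Iris, Nate}, which does not include Zubin. So d(Hiro,Zubin) = 3.

3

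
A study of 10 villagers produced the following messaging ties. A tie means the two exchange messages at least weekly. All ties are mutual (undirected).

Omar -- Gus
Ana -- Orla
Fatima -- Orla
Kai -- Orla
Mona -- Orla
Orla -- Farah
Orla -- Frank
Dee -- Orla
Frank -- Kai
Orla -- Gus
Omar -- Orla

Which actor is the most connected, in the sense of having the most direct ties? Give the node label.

Orla

Degrees — Ana:1, Dee:1, Farah:1, Fatima:1, Frank:2, Gus:2, Kai:2, Mona:1, Omar:2, Orla:9.
The maximum is 9, attained only by Orla.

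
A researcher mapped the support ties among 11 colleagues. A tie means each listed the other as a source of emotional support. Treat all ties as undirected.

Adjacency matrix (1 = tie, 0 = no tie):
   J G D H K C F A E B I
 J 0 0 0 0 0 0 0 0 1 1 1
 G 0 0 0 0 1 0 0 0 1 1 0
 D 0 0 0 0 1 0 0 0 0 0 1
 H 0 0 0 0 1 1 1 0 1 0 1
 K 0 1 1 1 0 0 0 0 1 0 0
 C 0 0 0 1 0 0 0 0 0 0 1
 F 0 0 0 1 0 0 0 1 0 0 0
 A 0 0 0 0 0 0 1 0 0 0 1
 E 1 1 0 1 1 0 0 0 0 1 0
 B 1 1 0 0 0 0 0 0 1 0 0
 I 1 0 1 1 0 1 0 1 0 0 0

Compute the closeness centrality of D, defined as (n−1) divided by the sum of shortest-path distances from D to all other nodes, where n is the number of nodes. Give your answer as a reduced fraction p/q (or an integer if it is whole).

1/2

Distances from D: A:2, B:3, C:2, E:2, F:3, G:2, H:2, I:1, J:2, K:1. Sum = 20.
n = 11, so closeness = 10/20 = 1/2.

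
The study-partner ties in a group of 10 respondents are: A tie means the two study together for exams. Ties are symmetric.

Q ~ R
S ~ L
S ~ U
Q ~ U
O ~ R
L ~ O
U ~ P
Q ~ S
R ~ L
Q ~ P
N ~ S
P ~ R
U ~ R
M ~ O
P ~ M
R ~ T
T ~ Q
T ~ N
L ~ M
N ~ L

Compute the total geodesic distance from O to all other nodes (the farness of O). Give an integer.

15

Distances from O: L:1, M:1, N:2, P:2, Q:2, R:1, S:2, T:2, U:2.
Sum = 1 + 1 + 2 + 2 + 2 + 1 + 2 + 2 + 2 = 15.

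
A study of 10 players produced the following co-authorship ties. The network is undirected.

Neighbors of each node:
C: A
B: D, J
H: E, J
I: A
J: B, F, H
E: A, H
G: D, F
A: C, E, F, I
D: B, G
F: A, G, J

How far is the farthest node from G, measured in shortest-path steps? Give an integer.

Distances from G: A:2, B:2, C:3, D:1, E:3, F:1, H:3, I:3, J:2.
The largest is 3 (to H, C, E, and I), so the eccentricity of G is 3.

3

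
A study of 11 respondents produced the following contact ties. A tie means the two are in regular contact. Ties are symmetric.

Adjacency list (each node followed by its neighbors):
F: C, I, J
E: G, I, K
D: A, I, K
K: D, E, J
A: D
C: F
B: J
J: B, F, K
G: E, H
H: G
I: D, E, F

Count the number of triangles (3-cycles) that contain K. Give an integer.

K's neighbors are D, E, and J, but none of them are tied to each other, so no triangle contains K.

0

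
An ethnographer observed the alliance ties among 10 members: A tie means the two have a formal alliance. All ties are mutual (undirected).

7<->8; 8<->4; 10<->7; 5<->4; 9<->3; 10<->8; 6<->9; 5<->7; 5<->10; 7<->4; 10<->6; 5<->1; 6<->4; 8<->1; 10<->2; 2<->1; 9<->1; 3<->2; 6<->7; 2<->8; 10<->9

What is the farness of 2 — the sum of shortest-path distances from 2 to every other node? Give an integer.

Distances from 2: 1:1, 3:1, 4:2, 5:2, 6:2, 7:2, 8:1, 9:2, 10:1.
Sum = 1 + 1 + 2 + 2 + 2 + 2 + 1 + 2 + 1 = 14.

14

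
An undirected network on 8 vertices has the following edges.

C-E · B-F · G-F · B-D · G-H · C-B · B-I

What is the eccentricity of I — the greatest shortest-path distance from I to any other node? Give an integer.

4

Distances from I: B:1, C:2, D:2, E:3, F:2, G:3, H:4.
The largest is 4 (to H), so the eccentricity of I is 4.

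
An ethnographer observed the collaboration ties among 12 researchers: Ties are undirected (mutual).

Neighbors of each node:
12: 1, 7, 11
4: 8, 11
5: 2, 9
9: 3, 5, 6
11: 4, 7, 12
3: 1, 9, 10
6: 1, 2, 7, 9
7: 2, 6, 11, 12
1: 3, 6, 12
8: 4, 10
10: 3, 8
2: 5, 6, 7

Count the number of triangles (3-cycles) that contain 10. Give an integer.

10's neighbors are 3 and 8, but none of them are tied to each other, so no triangle contains 10.

0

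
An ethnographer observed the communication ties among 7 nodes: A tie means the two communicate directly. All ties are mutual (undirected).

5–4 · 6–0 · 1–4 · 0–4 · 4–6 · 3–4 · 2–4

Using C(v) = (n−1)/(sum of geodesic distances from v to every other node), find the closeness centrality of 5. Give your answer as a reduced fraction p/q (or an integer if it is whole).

6/11

Distances from 5: 0:2, 1:2, 2:2, 3:2, 4:1, 6:2. Sum = 11.
n = 7, so closeness = 6/11.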